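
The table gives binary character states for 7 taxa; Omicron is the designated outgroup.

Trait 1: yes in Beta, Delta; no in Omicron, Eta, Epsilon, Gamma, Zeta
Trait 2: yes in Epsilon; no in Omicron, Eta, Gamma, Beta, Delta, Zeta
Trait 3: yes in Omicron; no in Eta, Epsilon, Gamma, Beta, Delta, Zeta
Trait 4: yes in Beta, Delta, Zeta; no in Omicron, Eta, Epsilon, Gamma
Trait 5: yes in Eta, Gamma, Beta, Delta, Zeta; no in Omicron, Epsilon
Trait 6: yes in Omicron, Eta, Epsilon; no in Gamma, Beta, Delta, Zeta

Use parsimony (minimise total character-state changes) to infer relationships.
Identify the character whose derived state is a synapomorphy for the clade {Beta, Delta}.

Trait 1

Character polarity is set by the outgroup: the derived state is whichever differs from the outgroup's state, so for Trait 3, Trait 6 the derived state is 'no', and for the remaining characters it is 'yes'.
Trait 1 (derived state 'yes') is shared by Beta and Delta — a synapomorphy uniting that clade.
Trait 2: derived state 'yes' in Epsilon only — an autapomorphy, so it tells us nothing about relationships among taxa.
All ingroup taxa share the derived state 'no' for Trait 3; it defines the ingroup but does not resolve relationships within it.
Trait 4: derived state 'yes' in Beta, Delta, and Zeta only — synapomorphy for {Beta, Delta, Zeta}.
Trait 5 (derived state 'yes') is shared by Beta, Delta, Eta, Gamma, and Zeta — a synapomorphy uniting that clade.
Trait 6: derived state 'no' in Beta, Delta, Gamma, and Zeta only — synapomorphy for {Beta, Delta, Gamma, Zeta}.
Most parsimonious ingroup topology: ((Eta,(Gamma,((Beta,Delta),Zeta))),Epsilon).
The clade {Beta, Delta} is supported by Trait 1: its derived state 'yes' occurs in exactly those taxa and in no other taxon (including the outgroup).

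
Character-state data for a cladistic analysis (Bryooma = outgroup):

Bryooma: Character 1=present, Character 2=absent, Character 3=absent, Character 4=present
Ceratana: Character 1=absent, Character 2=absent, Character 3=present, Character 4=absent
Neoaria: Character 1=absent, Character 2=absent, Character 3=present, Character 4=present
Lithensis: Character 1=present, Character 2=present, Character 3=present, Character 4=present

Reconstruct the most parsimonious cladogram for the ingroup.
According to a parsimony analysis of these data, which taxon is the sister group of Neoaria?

Character polarity is set by the outgroup: the derived state is whichever differs from the outgroup's state, so for Character 1, Character 4 the derived state is 'absent', and for the remaining characters it is 'present'.
Only Ceratana and Neoaria show the derived state 'absent' for Character 1, supporting them as a clade.
Character 2: derived state 'present' in Lithensis only — an autapomorphy, so it tells us nothing about relationships among taxa.
Character 3 (derived state 'present') is shared by all ingroup taxa — unites the whole ingroup.
Character 4 (derived state 'absent') is unique to Ceratana (autapomorphy; uninformative for grouping).
Most parsimonious ingroup topology: ((Ceratana,Neoaria),Lithensis).
Neoaria and Ceratana form a cherry on this tree, so they are sister taxa.

Ceratana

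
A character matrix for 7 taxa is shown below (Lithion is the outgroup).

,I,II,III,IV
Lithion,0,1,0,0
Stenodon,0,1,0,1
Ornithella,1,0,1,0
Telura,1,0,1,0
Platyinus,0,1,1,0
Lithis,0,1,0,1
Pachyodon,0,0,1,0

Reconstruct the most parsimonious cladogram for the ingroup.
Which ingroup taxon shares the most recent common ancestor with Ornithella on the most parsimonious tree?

Telura

Character polarity is set by the outgroup: the derived state is whichever differs from the outgroup's state, so for II the derived state is '0', and for the remaining characters it is '1'.
I (derived state '1') is shared by Ornithella and Telura — a synapomorphy uniting that clade.
Only Ornithella, Pachyodon, and Telura show the derived state '0' for II, supporting them as a clade.
III (derived state '1') is shared by Ornithella, Pachyodon, Platyinus, and Telura — a synapomorphy uniting that clade.
IV (derived state '1') is shared by Lithis and Stenodon — a synapomorphy uniting that clade.
Most parsimonious ingroup topology: ((Stenodon,Lithis),(((Ornithella,Telura),Pachyodon),Platyinus)).
Ornithella and Telura form a cherry on this tree, so they are sister taxa.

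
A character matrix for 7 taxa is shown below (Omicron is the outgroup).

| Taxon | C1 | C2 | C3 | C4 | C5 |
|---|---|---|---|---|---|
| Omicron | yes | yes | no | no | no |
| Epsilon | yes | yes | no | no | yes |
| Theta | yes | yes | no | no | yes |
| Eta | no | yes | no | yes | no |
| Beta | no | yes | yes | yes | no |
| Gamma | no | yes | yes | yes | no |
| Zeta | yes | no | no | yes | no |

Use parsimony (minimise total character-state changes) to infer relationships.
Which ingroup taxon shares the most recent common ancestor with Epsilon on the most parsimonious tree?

Character polarity is set by the outgroup: the derived state is whichever differs from the outgroup's state, so for C1, C2 the derived state is 'no', and for the remaining characters it is 'yes'.
C1 (derived state 'no') is shared by Beta, Eta, and Gamma — a synapomorphy uniting that clade.
C2 (derived state 'no') is unique to Zeta (autapomorphy; uninformative for grouping).
Only Beta and Gamma show the derived state 'yes' for C3, supporting them as a clade.
C4: derived state 'yes' in Beta, Eta, Gamma, and Zeta only — synapomorphy for {Beta, Eta, Gamma, Zeta}.
C5 (derived state 'yes') is shared by Epsilon and Theta — a synapomorphy uniting that clade.
Most parsimonious ingroup topology: ((Epsilon,Theta),((Eta,(Beta,Gamma)),Zeta)).
Epsilon and Theta form a cherry on this tree, so they are sister taxa.

Theta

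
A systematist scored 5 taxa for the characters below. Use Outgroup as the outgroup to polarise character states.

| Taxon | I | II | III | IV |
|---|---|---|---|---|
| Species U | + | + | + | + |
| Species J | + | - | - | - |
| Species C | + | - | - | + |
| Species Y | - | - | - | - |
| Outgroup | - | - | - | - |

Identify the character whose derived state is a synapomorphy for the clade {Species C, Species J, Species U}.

The outgroup has state '-' for every character, so '+' is the derived state throughout.
Only Species C, Species J, and Species U show the derived state '+' for I, supporting them as a clade.
II: derived state '+' in Species U only — an autapomorphy, so it tells us nothing about relationships among taxa.
III (derived state '+') is unique to Species U (autapomorphy; uninformative for grouping).
IV: derived state '+' in Species C and Species U only — synapomorphy for {Species C, Species U}.
Most parsimonious ingroup topology: ((Species J,(Species C,Species U)),Species Y).
The clade {Species C, Species J, Species U} is supported by I: its derived state '+' occurs in exactly those taxa and in no other taxon (including the outgroup).

I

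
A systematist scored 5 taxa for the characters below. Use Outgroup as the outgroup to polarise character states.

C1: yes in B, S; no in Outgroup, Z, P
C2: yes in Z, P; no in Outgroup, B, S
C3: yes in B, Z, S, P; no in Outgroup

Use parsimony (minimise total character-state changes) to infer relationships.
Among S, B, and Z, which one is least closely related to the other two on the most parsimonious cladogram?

The outgroup has state 'no' for every character, so 'yes' is the derived state throughout.
C1: derived state 'yes' in B and S only — synapomorphy for {B, S}.
Only P and Z show the derived state 'yes' for C2, supporting them as a clade.
C3 (derived state 'yes') is shared by all ingroup taxa — unites the whole ingroup.
Most parsimonious ingroup topology: ((B,S),(Z,P)).
S and B share a more recent common ancestor with each other than either does with Z, so Z is the least closely related of the three.

Z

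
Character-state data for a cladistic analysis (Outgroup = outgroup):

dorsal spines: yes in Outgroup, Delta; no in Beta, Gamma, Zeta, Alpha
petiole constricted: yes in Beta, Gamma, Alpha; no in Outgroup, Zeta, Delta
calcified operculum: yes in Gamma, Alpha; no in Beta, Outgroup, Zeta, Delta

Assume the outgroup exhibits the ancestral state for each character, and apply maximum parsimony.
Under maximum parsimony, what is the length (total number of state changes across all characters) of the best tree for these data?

3

Character polarity is set by the outgroup: the derived state is whichever differs from the outgroup's state, so for dorsal spines the derived state is 'no', and for the remaining characters it is 'yes'.
Only Alpha, Beta, Gamma, and Zeta show the derived state 'no' for dorsal spines, supporting them as a clade.
Only Alpha, Beta, and Gamma show the derived state 'yes' for petiole constricted, supporting them as a clade.
Only Alpha and Gamma show the derived state 'yes' for calcified operculum, supporting them as a clade.
Most parsimonious ingroup topology: (Delta,(Zeta,(Beta,(Alpha,Gamma)))).
Changes per character on this tree: dorsal spines: 1; petiole constricted: 1; calcified operculum: 1.
Total = 3.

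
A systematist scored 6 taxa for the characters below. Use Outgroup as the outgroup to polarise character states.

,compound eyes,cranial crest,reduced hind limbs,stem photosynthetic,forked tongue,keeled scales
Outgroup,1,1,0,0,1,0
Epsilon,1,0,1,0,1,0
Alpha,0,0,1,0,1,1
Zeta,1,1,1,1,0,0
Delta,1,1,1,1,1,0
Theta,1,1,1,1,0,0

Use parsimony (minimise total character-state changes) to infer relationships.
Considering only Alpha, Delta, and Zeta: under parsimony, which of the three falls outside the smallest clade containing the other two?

Character polarity is set by the outgroup: the derived state is whichever differs from the outgroup's state, so for compound eyes, cranial crest, forked tongue the derived state is '0', and for the remaining characters it is '1'.
compound eyes (derived state '0') is unique to Alpha (autapomorphy; uninformative for grouping).
cranial crest (derived state '0') is shared by Alpha and Epsilon — a synapomorphy uniting that clade.
All ingroup taxa share the derived state '1' for reduced hind limbs; it defines the ingroup but does not resolve relationships within it.
Only Delta, Theta, and Zeta show the derived state '1' for stem photosynthetic, supporting them as a clade.
Only Theta and Zeta show the derived state '0' for forked tongue, supporting them as a clade.
keeled scales (derived state '1') is unique to Alpha (autapomorphy; uninformative for grouping).
Most parsimonious ingroup topology: ((Epsilon,Alpha),((Zeta,Theta),Delta)).
Zeta and Delta share a more recent common ancestor with each other than either does with Alpha, so Alpha is the least closely related of the three.

Alpha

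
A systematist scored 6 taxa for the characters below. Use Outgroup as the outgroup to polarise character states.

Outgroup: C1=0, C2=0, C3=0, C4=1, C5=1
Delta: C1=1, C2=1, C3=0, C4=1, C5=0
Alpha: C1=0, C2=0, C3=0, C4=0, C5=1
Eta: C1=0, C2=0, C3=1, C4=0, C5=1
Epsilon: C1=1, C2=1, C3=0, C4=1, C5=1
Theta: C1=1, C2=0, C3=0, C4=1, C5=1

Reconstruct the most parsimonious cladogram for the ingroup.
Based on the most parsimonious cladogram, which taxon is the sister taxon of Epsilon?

Character polarity is set by the outgroup: the derived state is whichever differs from the outgroup's state, so for C4, C5 the derived state is '0', and for the remaining characters it is '1'.
C1 (derived state '1') is shared by Delta, Epsilon, and Theta — a synapomorphy uniting that clade.
C2: derived state '1' in Delta and Epsilon only — synapomorphy for {Delta, Epsilon}.
C3: derived state '1' in Eta only — an autapomorphy, so it tells us nothing about relationships among taxa.
C4 (derived state '0') is shared by Alpha and Eta — a synapomorphy uniting that clade.
C5: derived state '0' in Delta only — an autapomorphy, so it tells us nothing about relationships among taxa.
Most parsimonious ingroup topology: (((Delta,Epsilon),Theta),(Alpha,Eta)).
Epsilon and Delta form a cherry on this tree, so they are sister taxa.

Delta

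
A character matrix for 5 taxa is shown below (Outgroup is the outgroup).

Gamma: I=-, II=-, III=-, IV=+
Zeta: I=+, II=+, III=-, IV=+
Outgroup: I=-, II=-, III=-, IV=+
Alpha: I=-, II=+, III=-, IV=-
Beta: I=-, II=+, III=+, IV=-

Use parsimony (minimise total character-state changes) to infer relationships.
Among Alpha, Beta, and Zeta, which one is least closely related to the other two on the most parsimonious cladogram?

Zeta

Character polarity is set by the outgroup: the derived state is whichever differs from the outgroup's state, so for IV the derived state is '-', and for the remaining characters it is '+'.
I: derived state '+' in Zeta only — an autapomorphy, so it tells us nothing about relationships among taxa.
Only Alpha, Beta, and Zeta show the derived state '+' for II, supporting them as a clade.
III (derived state '+') is unique to Beta (autapomorphy; uninformative for grouping).
Only Alpha and Beta show the derived state '-' for IV, supporting them as a clade.
Most parsimonious ingroup topology: (((Beta,Alpha),Zeta),Gamma).
Beta and Alpha share a more recent common ancestor with each other than either does with Zeta, so Zeta is the least closely related of the three.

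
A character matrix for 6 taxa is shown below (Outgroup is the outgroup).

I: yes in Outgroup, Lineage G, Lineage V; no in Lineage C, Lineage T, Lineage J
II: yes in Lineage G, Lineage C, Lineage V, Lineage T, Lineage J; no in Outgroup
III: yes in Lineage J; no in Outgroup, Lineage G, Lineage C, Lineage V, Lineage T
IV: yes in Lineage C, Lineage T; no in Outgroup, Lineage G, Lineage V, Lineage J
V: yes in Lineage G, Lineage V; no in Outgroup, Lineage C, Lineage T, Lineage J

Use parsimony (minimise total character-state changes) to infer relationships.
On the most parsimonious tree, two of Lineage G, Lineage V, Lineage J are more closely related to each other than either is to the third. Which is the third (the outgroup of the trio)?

Lineage J

Character polarity is set by the outgroup: the derived state is whichever differs from the outgroup's state, so for I the derived state is 'no', and for the remaining characters it is 'yes'.
Only Lineage C, Lineage J, and Lineage T show the derived state 'no' for I, supporting them as a clade.
All ingroup taxa share the derived state 'yes' for II; it defines the ingroup but does not resolve relationships within it.
III (derived state 'yes') is unique to Lineage J (autapomorphy; uninformative for grouping).
IV: derived state 'yes' in Lineage C and Lineage T only — synapomorphy for {Lineage C, Lineage T}.
Only Lineage G and Lineage V show the derived state 'yes' for V, supporting them as a clade.
Most parsimonious ingroup topology: (((Lineage C,Lineage T),Lineage J),(Lineage V,Lineage G)).
Lineage V and Lineage G share a more recent common ancestor with each other than either does with Lineage J, so Lineage J is the least closely related of the three.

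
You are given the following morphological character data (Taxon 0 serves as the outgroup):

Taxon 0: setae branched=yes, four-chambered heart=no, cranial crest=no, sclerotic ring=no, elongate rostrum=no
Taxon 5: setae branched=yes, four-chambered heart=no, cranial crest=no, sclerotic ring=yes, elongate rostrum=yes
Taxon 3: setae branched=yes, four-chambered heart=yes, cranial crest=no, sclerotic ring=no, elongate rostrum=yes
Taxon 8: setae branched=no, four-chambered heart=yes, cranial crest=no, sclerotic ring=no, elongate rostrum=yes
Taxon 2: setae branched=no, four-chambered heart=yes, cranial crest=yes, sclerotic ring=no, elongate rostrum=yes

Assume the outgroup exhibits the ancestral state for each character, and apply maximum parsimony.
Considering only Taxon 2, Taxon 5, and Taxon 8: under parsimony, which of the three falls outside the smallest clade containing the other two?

Character polarity is set by the outgroup: the derived state is whichever differs from the outgroup's state, so for setae branched the derived state is 'no', and for the remaining characters it is 'yes'.
setae branched (derived state 'no') is shared by Taxon 2 and Taxon 8 — a synapomorphy uniting that clade.
Only Taxon 2, Taxon 3, and Taxon 8 show the derived state 'yes' for four-chambered heart, supporting them as a clade.
cranial crest (derived state 'yes') is unique to Taxon 2 (autapomorphy; uninformative for grouping).
sclerotic ring (derived state 'yes') is unique to Taxon 5 (autapomorphy; uninformative for grouping).
elongate rostrum (derived state 'yes') is shared by all ingroup taxa — unites the whole ingroup.
Most parsimonious ingroup topology: (Taxon 5,(Taxon 3,(Taxon 8,Taxon 2))).
Taxon 8 and Taxon 2 share a more recent common ancestor with each other than either does with Taxon 5, so Taxon 5 is the least closely related of the three.

Taxon 5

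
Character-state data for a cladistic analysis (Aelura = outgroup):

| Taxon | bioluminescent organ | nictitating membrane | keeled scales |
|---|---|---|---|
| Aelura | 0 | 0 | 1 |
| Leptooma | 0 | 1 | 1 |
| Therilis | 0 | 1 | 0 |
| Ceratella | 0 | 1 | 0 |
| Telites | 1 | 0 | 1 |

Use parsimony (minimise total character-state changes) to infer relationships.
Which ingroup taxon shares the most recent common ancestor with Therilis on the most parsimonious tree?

Ceratella

Character polarity is set by the outgroup: the derived state is whichever differs from the outgroup's state, so for keeled scales the derived state is '0', and for the remaining characters it is '1'.
bioluminescent organ (derived state '1') is unique to Telites (autapomorphy; uninformative for grouping).
nictitating membrane: derived state '1' in Ceratella, Leptooma, and Therilis only — synapomorphy for {Ceratella, Leptooma, Therilis}.
keeled scales (derived state '0') is shared by Ceratella and Therilis — a synapomorphy uniting that clade.
Most parsimonious ingroup topology: ((Leptooma,(Therilis,Ceratella)),Telites).
Therilis and Ceratella form a cherry on this tree, so they are sister taxa.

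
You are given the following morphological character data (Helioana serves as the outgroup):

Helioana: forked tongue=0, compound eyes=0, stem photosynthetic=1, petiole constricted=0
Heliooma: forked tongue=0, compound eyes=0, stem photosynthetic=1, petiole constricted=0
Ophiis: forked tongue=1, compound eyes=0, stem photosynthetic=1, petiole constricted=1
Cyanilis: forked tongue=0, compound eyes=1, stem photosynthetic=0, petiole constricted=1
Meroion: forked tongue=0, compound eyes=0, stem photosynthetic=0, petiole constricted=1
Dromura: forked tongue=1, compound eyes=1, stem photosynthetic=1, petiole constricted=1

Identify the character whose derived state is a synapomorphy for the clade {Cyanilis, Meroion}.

Character polarity is set by the outgroup: the derived state is whichever differs from the outgroup's state, so for stem photosynthetic the derived state is '0', and for the remaining characters it is '1'.
forked tongue (derived state '1') is shared by Dromura and Ophiis — a synapomorphy uniting that clade.
compound eyes (state '1') occurs in Cyanilis and Dromura but conflicts with the nesting implied by the other characters — most parsimoniously interpreted as homoplasy.
Only Cyanilis and Meroion show the derived state '0' for stem photosynthetic, supporting them as a clade.
Only Cyanilis, Dromura, Meroion, and Ophiis show the derived state '1' for petiole constricted, supporting them as a clade.
Most parsimonious ingroup topology: (Heliooma,((Ophiis,Dromura),(Cyanilis,Meroion))).
The clade {Cyanilis, Meroion} is supported by stem photosynthetic: its derived state '0' occurs in exactly those taxa and in no other taxon (including the outgroup).

stem photosynthetic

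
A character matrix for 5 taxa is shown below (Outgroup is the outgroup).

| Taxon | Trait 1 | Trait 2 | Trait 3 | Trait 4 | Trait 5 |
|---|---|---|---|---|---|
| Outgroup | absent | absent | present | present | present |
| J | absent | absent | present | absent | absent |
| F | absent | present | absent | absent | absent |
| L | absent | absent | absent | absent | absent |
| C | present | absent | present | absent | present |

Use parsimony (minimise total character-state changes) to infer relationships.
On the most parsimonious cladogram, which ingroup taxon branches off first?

Character polarity is set by the outgroup: the derived state is whichever differs from the outgroup's state, so for Trait 3, Trait 4, Trait 5 the derived state is 'absent', and for the remaining characters it is 'present'.
Trait 1 (derived state 'present') is unique to C (autapomorphy; uninformative for grouping).
Trait 2: derived state 'present' in F only — an autapomorphy, so it tells us nothing about relationships among taxa.
Trait 3: derived state 'absent' in F and L only — synapomorphy for {F, L}.
All ingroup taxa share the derived state 'absent' for Trait 4; it defines the ingroup but does not resolve relationships within it.
Trait 5: derived state 'absent' in F, J, and L only — synapomorphy for {F, J, L}.
Most parsimonious ingroup topology: ((J,(F,L)),C).
C is sister to the clade containing all other ingroup taxa, so it is the earliest-diverging (most basal) ingroup lineage.

C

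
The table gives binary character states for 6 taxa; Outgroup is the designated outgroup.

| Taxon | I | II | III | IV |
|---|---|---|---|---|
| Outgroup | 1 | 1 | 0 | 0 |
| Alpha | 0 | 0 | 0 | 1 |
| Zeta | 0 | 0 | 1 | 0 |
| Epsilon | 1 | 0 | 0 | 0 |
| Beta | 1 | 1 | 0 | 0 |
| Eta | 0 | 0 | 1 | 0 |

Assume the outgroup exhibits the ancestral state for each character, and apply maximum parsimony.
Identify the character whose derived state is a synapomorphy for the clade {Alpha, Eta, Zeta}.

I

Character polarity is set by the outgroup: the derived state is whichever differs from the outgroup's state, so for I, II the derived state is '0', and for the remaining characters it is '1'.
Only Alpha, Eta, and Zeta show the derived state '0' for I, supporting them as a clade.
II: derived state '0' in Alpha, Epsilon, Eta, and Zeta only — synapomorphy for {Alpha, Epsilon, Eta, Zeta}.
III (derived state '1') is shared by Eta and Zeta — a synapomorphy uniting that clade.
IV (derived state '1') is unique to Alpha (autapomorphy; uninformative for grouping).
Most parsimonious ingroup topology: (((Alpha,(Zeta,Eta)),Epsilon),Beta).
The clade {Alpha, Eta, Zeta} is supported by I: its derived state '0' occurs in exactly those taxa and in no other taxon (including the outgroup).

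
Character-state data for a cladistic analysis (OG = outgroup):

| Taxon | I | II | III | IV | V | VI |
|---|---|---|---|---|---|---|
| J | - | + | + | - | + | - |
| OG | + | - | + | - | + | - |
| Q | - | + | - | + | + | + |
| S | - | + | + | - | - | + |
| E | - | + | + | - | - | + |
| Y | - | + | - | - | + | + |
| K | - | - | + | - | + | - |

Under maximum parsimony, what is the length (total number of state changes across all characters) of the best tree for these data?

6

Character polarity is set by the outgroup: the derived state is whichever differs from the outgroup's state, so for I, III, V the derived state is '-', and for the remaining characters it is '+'.
All ingroup taxa share the derived state '-' for I; it defines the ingroup but does not resolve relationships within it.
II (derived state '+') is shared by E, J, Q, S, and Y — a synapomorphy uniting that clade.
Only Q and Y show the derived state '-' for III, supporting them as a clade.
IV (derived state '+') is unique to Q (autapomorphy; uninformative for grouping).
V (derived state '-') is shared by E and S — a synapomorphy uniting that clade.
VI: derived state '+' in E, Q, S, and Y only — synapomorphy for {E, Q, S, Y}.
Most parsimonious ingroup topology: (K,(J,((Q,Y),(E,S)))).
Changes per character on this tree: I: 1; II: 1; III: 1; IV: 1; V: 1; VI: 1.
Total = 6.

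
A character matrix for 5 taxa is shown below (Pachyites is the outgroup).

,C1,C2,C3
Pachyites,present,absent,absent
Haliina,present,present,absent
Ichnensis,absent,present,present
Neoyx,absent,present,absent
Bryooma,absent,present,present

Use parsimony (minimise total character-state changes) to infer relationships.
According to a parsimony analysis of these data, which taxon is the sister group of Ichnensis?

Character polarity is set by the outgroup: the derived state is whichever differs from the outgroup's state, so for C1 the derived state is 'absent', and for the remaining characters it is 'present'.
C1: derived state 'absent' in Bryooma, Ichnensis, and Neoyx only — synapomorphy for {Bryooma, Ichnensis, Neoyx}.
C2 (derived state 'present') is shared by all ingroup taxa — unites the whole ingroup.
C3 (derived state 'present') is shared by Bryooma and Ichnensis — a synapomorphy uniting that clade.
Most parsimonious ingroup topology: (Haliina,((Ichnensis,Bryooma),Neoyx)).
Ichnensis and Bryooma form a cherry on this tree, so they are sister taxa.

Bryooma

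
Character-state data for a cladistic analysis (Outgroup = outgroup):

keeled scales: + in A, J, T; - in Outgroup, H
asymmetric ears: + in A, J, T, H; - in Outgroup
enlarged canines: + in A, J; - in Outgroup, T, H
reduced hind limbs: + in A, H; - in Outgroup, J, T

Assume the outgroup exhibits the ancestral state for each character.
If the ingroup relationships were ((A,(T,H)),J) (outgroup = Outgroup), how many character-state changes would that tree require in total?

Map each character onto ((A,(T,H)),J) (rooted by Outgroup) and count the minimum state changes it requires (Fitch parsimony):
keeled scales: 2; asymmetric ears: 1; enlarged canines: 2; reduced hind limbs: 2.
Total tree length = 7.

7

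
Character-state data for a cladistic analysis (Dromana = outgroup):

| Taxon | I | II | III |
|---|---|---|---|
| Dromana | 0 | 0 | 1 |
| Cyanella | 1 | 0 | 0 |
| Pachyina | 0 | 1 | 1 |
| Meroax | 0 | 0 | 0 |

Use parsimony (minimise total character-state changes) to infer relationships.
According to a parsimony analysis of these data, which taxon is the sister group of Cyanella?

Character polarity is set by the outgroup: the derived state is whichever differs from the outgroup's state, so for III the derived state is '0', and for the remaining characters it is '1'.
I: derived state '1' in Cyanella only — an autapomorphy, so it tells us nothing about relationships among taxa.
II: derived state '1' in Pachyina only — an autapomorphy, so it tells us nothing about relationships among taxa.
III (derived state '0') is shared by Cyanella and Meroax — a synapomorphy uniting that clade.
Most parsimonious ingroup topology: ((Cyanella,Meroax),Pachyina).
Cyanella and Meroax form a cherry on this tree, so they are sister taxa.

Meroax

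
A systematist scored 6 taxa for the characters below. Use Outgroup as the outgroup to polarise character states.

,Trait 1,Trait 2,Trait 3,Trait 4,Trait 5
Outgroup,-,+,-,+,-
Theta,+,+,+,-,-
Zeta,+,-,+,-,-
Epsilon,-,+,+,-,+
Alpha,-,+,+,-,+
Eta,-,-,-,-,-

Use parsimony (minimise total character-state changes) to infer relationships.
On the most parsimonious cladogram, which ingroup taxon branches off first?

Eta

Character polarity is set by the outgroup: the derived state is whichever differs from the outgroup's state, so for Trait 2, Trait 4 the derived state is '-', and for the remaining characters it is '+'.
Only Theta and Zeta show the derived state '+' for Trait 1, supporting them as a clade.
Trait 2 (state '-') occurs in Eta and Zeta but conflicts with the nesting implied by the other characters — most parsimoniously interpreted as homoplasy.
Trait 3: derived state '+' in Alpha, Epsilon, Theta, and Zeta only — synapomorphy for {Alpha, Epsilon, Theta, Zeta}.
All ingroup taxa share the derived state '-' for Trait 4; it defines the ingroup but does not resolve relationships within it.
Trait 5: derived state '+' in Alpha and Epsilon only — synapomorphy for {Alpha, Epsilon}.
Most parsimonious ingroup topology: (((Theta,Zeta),(Epsilon,Alpha)),Eta).
Eta is sister to the clade containing all other ingroup taxa, so it is the earliest-diverging (most basal) ingroup lineage.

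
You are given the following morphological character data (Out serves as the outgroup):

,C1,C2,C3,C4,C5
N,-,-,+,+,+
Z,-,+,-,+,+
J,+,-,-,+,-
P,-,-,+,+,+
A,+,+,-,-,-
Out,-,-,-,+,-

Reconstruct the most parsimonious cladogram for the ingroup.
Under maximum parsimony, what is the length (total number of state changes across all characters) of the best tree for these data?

Character polarity is set by the outgroup: the derived state is whichever differs from the outgroup's state, so for C4 the derived state is '-', and for the remaining characters it is '+'.
C1 (derived state '+') is shared by A and J — a synapomorphy uniting that clade.
C2 groups A and Z, which is incompatible with the clades supported by the remaining characters; treating it as convergent (homoplasy) costs fewer steps than any alternative tree.
C3 (derived state '+') is shared by N and P — a synapomorphy uniting that clade.
C4 (derived state '-') is unique to A (autapomorphy; uninformative for grouping).
C5: derived state '+' in N, P, and Z only — synapomorphy for {N, P, Z}.
Most parsimonious ingroup topology: ((Z,(N,P)),(J,A)).
Changes per character on this tree: C1: 1; C2: 2; C3: 1; C4: 1; C5: 1.
Total = 6.

6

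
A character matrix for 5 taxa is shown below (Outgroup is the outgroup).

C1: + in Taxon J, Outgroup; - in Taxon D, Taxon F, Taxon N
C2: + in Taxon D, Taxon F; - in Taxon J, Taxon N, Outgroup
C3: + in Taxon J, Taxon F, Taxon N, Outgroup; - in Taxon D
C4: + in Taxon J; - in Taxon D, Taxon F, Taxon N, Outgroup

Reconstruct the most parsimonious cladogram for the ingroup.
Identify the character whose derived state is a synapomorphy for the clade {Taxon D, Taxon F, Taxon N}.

C1

Character polarity is set by the outgroup: the derived state is whichever differs from the outgroup's state, so for C1, C3 the derived state is '-', and for the remaining characters it is '+'.
C1 (derived state '-') is shared by Taxon D, Taxon F, and Taxon N — a synapomorphy uniting that clade.
C2: derived state '+' in Taxon D and Taxon F only — synapomorphy for {Taxon D, Taxon F}.
C3: derived state '-' in Taxon D only — an autapomorphy, so it tells us nothing about relationships among taxa.
C4 (derived state '+') is unique to Taxon J (autapomorphy; uninformative for grouping).
Most parsimonious ingroup topology: (Taxon J,(Taxon N,(Taxon D,Taxon F))).
The clade {Taxon D, Taxon F, Taxon N} is supported by C1: its derived state '-' occurs in exactly those taxa and in no other taxon (including the outgroup).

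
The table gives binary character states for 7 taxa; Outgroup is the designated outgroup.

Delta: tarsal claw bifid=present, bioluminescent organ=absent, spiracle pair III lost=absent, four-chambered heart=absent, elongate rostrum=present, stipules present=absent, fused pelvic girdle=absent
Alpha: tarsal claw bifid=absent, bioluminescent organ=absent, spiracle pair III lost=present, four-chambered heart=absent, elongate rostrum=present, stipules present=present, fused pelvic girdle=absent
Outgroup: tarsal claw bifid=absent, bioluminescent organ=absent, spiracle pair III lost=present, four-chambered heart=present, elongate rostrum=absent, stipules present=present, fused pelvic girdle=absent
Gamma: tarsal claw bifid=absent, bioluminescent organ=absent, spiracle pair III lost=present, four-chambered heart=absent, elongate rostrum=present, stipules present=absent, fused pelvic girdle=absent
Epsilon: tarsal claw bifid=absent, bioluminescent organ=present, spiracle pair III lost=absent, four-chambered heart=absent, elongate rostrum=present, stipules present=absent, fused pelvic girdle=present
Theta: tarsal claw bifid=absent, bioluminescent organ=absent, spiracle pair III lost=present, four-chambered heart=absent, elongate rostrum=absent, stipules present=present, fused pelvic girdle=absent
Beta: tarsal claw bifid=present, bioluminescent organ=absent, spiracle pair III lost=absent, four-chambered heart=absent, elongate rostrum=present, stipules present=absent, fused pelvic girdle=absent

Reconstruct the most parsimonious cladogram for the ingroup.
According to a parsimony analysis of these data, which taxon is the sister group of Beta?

Character polarity is set by the outgroup: the derived state is whichever differs from the outgroup's state, so for spiracle pair III lost, four-chambered heart, stipules present the derived state is 'absent', and for the remaining characters it is 'present'.
tarsal claw bifid: derived state 'present' in Beta and Delta only — synapomorphy for {Beta, Delta}.
bioluminescent organ: derived state 'present' in Epsilon only — an autapomorphy, so it tells us nothing about relationships among taxa.
spiracle pair III lost: derived state 'absent' in Beta, Delta, and Epsilon only — synapomorphy for {Beta, Delta, Epsilon}.
All ingroup taxa share the derived state 'absent' for four-chambered heart; it defines the ingroup but does not resolve relationships within it.
Only Alpha, Beta, Delta, Epsilon, and Gamma show the derived state 'present' for elongate rostrum, supporting them as a clade.
Only Beta, Delta, Epsilon, and Gamma show the derived state 'absent' for stipules present, supporting them as a clade.
fused pelvic girdle (derived state 'present') is unique to Epsilon (autapomorphy; uninformative for grouping).
Most parsimonious ingroup topology: (((Gamma,((Beta,Delta),Epsilon)),Alpha),Theta).
Beta and Delta form a cherry on this tree, so they are sister taxa.

Delta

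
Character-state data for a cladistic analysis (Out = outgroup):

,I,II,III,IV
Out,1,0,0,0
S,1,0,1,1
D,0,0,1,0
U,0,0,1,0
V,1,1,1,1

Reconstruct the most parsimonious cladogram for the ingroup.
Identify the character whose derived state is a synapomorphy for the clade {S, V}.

Character polarity is set by the outgroup: the derived state is whichever differs from the outgroup's state, so for I the derived state is '0', and for the remaining characters it is '1'.
I: derived state '0' in D and U only — synapomorphy for {D, U}.
II: derived state '1' in V only — an autapomorphy, so it tells us nothing about relationships among taxa.
All ingroup taxa share the derived state '1' for III; it defines the ingroup but does not resolve relationships within it.
IV (derived state '1') is shared by S and V — a synapomorphy uniting that clade.
Most parsimonious ingroup topology: ((S,V),(D,U)).
The clade {S, V} is supported by IV: its derived state '1' occurs in exactly those taxa and in no other taxon (including the outgroup).

IV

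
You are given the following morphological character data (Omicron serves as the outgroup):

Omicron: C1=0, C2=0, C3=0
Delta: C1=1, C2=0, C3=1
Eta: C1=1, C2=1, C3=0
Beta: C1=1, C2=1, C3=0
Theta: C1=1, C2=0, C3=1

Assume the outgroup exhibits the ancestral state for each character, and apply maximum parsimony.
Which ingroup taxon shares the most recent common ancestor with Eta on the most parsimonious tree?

The outgroup has state '0' for every character, so '1' is the derived state throughout.
C1 (derived state '1') is shared by all ingroup taxa — unites the whole ingroup.
C2: derived state '1' in Beta and Eta only — synapomorphy for {Beta, Eta}.
Only Delta and Theta show the derived state '1' for C3, supporting them as a clade.
Most parsimonious ingroup topology: ((Delta,Theta),(Eta,Beta)).
Eta and Beta form a cherry on this tree, so they are sister taxa.

Beta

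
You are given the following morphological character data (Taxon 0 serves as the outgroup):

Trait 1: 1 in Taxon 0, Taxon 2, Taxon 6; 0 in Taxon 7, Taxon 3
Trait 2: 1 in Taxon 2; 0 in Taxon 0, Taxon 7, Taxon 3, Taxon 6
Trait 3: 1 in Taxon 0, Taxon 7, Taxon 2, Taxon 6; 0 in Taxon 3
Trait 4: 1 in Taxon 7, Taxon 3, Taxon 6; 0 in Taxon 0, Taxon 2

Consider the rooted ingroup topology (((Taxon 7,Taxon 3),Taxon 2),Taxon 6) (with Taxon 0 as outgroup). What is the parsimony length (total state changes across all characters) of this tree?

Map each character onto (((Taxon 7,Taxon 3),Taxon 2),Taxon 6) (rooted by Taxon 0) and count the minimum state changes it requires (Fitch parsimony):
Trait 1: 1; Trait 2: 1; Trait 3: 1; Trait 4: 2.
Total tree length = 5.

5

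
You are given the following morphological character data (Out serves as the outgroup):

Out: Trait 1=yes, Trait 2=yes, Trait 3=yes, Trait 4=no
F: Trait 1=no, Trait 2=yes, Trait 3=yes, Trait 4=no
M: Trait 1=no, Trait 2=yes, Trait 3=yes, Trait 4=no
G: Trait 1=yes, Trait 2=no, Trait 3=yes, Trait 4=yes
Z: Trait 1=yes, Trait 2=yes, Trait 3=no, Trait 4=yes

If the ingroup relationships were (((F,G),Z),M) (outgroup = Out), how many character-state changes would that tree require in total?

Map each character onto (((F,G),Z),M) (rooted by Out) and count the minimum state changes it requires (Fitch parsimony):
Trait 1: 2; Trait 2: 1; Trait 3: 1; Trait 4: 2.
Total tree length = 6.

6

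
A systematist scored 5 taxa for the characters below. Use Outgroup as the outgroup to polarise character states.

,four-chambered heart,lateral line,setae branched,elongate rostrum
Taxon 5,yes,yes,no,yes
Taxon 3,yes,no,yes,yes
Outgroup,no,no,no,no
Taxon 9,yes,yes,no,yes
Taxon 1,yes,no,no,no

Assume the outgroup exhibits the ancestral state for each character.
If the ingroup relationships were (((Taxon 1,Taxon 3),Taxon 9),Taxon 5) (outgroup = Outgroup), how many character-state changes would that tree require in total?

Map each character onto (((Taxon 1,Taxon 3),Taxon 9),Taxon 5) (rooted by Outgroup) and count the minimum state changes it requires (Fitch parsimony):
four-chambered heart: 1; lateral line: 2; setae branched: 1; elongate rostrum: 2.
Total tree length = 6.

6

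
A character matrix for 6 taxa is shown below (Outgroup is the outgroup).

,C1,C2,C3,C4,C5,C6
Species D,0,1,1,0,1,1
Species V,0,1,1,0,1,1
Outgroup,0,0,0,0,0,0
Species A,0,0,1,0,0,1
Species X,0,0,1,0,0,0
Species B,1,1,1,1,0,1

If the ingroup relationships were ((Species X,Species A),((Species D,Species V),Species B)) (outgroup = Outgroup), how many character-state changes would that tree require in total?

Map each character onto ((Species X,Species A),((Species D,Species V),Species B)) (rooted by Outgroup) and count the minimum state changes it requires (Fitch parsimony):
C1: 1; C2: 1; C3: 1; C4: 1; C5: 1; C6: 2.
Total tree length = 7.

7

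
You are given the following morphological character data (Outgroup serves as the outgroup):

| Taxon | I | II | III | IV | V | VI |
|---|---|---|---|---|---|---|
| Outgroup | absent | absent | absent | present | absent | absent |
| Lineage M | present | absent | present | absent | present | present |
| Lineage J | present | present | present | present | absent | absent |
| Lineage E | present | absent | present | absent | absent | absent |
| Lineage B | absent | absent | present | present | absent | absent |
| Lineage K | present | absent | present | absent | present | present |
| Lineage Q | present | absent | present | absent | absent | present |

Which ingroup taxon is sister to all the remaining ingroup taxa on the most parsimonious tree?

Character polarity is set by the outgroup: the derived state is whichever differs from the outgroup's state, so for IV the derived state is 'absent', and for the remaining characters it is 'present'.
I: derived state 'present' in Lineage E, Lineage J, Lineage K, Lineage M, and Lineage Q only — synapomorphy for {Lineage E, Lineage J, Lineage K, Lineage M, Lineage Q}.
II (derived state 'present') is unique to Lineage J (autapomorphy; uninformative for grouping).
III (derived state 'present') is shared by all ingroup taxa — unites the whole ingroup.
IV (derived state 'absent') is shared by Lineage E, Lineage K, Lineage M, and Lineage Q — a synapomorphy uniting that clade.
Only Lineage K and Lineage M show the derived state 'present' for V, supporting them as a clade.
VI (derived state 'present') is shared by Lineage K, Lineage M, and Lineage Q — a synapomorphy uniting that clade.
Most parsimonious ingroup topology: (((((Lineage M,Lineage K),Lineage Q),Lineage E),Lineage J),Lineage B).
Lineage B is sister to the clade containing all other ingroup taxa, so it is the earliest-diverging (most basal) ingroup lineage.

Lineage B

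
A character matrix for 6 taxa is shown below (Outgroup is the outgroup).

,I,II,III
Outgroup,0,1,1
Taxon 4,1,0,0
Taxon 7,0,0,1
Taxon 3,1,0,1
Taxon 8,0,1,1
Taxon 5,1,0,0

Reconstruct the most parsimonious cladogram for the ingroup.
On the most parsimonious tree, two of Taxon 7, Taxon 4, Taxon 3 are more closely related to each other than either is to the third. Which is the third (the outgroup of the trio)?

Character polarity is set by the outgroup: the derived state is whichever differs from the outgroup's state, so for II, III the derived state is '0', and for the remaining characters it is '1'.
I (derived state '1') is shared by Taxon 3, Taxon 4, and Taxon 5 — a synapomorphy uniting that clade.
II (derived state '0') is shared by Taxon 3, Taxon 4, Taxon 5, and Taxon 7 — a synapomorphy uniting that clade.
III: derived state '0' in Taxon 4 and Taxon 5 only — synapomorphy for {Taxon 4, Taxon 5}.
Most parsimonious ingroup topology: ((((Taxon 4,Taxon 5),Taxon 3),Taxon 7),Taxon 8).
Taxon 4 and Taxon 3 share a more recent common ancestor with each other than either does with Taxon 7, so Taxon 7 is the least closely related of the three.

Taxon 7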